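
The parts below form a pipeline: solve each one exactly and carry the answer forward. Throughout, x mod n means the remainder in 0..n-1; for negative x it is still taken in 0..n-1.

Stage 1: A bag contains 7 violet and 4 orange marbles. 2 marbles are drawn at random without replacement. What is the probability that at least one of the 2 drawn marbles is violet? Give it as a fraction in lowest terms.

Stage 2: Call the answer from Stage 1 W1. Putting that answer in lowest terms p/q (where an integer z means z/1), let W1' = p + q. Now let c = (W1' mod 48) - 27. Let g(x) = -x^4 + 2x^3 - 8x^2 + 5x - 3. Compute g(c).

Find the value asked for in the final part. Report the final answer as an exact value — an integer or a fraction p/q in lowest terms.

-147025

Stage 1: total draws C(11,2) = 55; complement C(4,2) = 6; favorable 55 - 6 = 49; P = 49/55; answer 49/55
Stage 2: W1 = 49/55; threaded value p + q = 104; c = -19; -1*(-19)^4 + 2*(-19)^3 - 8*(-19)^2 + 5*(-19)^1 - 3 = (-130321) + (-13718) + (-2888) + (-95) + (-3) = -147025; answer -147025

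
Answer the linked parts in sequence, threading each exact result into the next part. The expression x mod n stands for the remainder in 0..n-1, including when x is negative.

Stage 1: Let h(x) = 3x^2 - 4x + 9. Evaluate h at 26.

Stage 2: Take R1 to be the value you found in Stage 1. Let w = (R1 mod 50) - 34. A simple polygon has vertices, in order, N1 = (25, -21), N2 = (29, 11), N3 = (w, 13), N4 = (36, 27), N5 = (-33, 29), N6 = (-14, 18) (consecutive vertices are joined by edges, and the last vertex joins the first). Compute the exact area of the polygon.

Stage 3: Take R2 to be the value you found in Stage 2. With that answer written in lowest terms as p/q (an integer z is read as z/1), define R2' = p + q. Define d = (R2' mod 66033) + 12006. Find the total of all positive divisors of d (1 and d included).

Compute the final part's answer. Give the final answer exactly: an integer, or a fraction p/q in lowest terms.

Stage 1: 3*(26)^2 - 4*(26)^1 + 9 = (2028) + (-104) + (9) = 1933; answer 1933
Stage 2: R1 = 1933; w = -1; cross terms: (25*11 - 29*-21)=884, (29*13 - -1*11)=388, (-1*27 - 36*13)=-495, (36*29 - -33*27)=1935, (-33*18 - -14*29)=-188, (-14*-21 - 25*18)=-156; twice the area = |2368| = 2368; area = 1184; answer 1184
Stage 3: R2 = 1184; threaded value p + q = 1185; d = 13191; 13191 = 3 * 4397; sigma = (1 + 3) * (1 + 4397) = 4 * 4398 = 17592; answer 17592

17592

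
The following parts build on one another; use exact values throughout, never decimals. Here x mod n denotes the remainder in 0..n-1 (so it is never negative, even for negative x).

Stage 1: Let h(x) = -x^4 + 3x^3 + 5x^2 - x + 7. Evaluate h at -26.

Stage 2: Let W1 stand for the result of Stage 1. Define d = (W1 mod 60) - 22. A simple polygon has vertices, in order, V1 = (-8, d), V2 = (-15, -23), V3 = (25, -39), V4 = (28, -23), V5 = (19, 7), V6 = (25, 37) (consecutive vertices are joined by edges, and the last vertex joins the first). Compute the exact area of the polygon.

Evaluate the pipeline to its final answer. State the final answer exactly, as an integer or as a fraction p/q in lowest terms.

2199

Stage 1: -1*(-26)^4 + 3*(-26)^3 + 5*(-26)^2 - 1*(-26)^1 + 7 = (-456976) + (-52728) + (3380) + (26) + (7) = -506291; answer -506291
Stage 2: W1 = -506291; d = 27; cross terms: (-8*-23 - -15*27)=589, (-15*-39 - 25*-23)=1160, (25*-23 - 28*-39)=517, (28*7 - 19*-23)=633, (19*37 - 25*7)=528, (25*27 - -8*37)=971; twice the area = |4398| = 4398; area = 2199; answer 2199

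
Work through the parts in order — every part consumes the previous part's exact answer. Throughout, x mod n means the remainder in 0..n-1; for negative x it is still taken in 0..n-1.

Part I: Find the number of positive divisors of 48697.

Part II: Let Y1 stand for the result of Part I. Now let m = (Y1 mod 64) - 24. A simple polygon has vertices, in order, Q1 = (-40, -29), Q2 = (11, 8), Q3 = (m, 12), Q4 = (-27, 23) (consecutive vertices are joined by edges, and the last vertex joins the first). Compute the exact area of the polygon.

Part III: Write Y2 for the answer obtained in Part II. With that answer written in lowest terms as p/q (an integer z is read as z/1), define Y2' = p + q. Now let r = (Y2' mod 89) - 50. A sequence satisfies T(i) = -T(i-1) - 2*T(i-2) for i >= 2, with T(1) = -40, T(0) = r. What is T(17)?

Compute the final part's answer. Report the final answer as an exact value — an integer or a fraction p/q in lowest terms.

-7120

Part I: 48697 = 11 * 19 * 233; number of divisors = (1+1) * (1+1) * (1+1) = 8; answer 8
Part II: Y1 = 8; m = -16; cross terms: (-40*8 - 11*-29)=-1, (11*12 - -16*8)=260, (-16*23 - -27*12)=-44, (-27*-29 - -40*23)=1703; twice the area = |1918| = 1918; area = 959; answer 959
Part III: Y2 = 959; threaded value p + q = 960; r = 20; T(2) = -1*(-40) - 2*(20) = 0; iterating: T(2)=0, T(3)=80, T(4)=-80, T(5)=-80, T(6)=240, T(7)=-80, T(8)=-400, T(9)=560, T(10)=240, T(11)=-1360, T(12)=880, T(13)=1840, T(14)=-3600, T(15)=-80, T(16)=7280, T(17)=-7120; answer -7120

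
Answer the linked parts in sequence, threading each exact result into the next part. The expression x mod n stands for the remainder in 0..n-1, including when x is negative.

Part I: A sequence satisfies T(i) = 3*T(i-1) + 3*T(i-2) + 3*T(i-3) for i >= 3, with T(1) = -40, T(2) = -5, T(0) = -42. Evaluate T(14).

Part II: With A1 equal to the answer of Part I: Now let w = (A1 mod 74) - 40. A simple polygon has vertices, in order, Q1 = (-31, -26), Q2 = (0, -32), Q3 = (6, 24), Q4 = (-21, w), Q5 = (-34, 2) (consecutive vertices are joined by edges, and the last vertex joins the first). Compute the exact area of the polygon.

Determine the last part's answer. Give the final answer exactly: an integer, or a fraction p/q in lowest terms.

Part I: T(3) = 3*(-5) + 3*(-40) + 3*(-42) = -261; iterating: T(3)=-261, T(4)=-918, T(5)=-3552, T(6)=-14193, T(7)=-55989, T(8)=-221202, T(9)=-874152, T(10)=-3454029, T(11)=-13648149, T(12)=-53928990, T(13)=-213093504, T(14)=-842011929; answer -842011929
Part II: A1 = -842011929; w = -9; cross terms: (-31*-32 - 0*-26)=992, (0*24 - 6*-32)=192, (6*-9 - -21*24)=450, (-21*2 - -34*-9)=-348, (-34*-26 - -31*2)=946; twice the area = |2232| = 2232; area = 1116; answer 1116

1116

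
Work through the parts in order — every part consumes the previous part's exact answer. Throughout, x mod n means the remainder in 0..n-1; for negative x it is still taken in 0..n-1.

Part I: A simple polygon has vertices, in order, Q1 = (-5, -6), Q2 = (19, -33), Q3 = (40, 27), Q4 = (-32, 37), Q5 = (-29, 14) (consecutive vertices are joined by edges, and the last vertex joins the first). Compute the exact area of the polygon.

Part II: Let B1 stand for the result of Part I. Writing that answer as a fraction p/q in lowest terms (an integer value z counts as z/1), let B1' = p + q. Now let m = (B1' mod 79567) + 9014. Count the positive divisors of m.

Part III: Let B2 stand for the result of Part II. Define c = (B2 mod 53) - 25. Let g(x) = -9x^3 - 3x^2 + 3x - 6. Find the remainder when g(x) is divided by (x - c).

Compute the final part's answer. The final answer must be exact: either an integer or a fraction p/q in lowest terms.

Part I: cross terms: (-5*-33 - 19*-6)=279, (19*27 - 40*-33)=1833, (40*37 - -32*27)=2344, (-32*14 - -29*37)=625, (-29*-6 - -5*14)=244; twice the area = |5325| = 5325; area = 5325/2; answer 5325/2
Part II: B1 = 5325/2; threaded value p + q = 5327; m = 14341; 14341 is prime, so its only divisors are 1 and 14341; count = 2; answer 2
Part III: B2 = 2; c = -23; remainder = value at the root: -9*(-23)^3 - 3*(-23)^2 + 3*(-23)^1 - 6 = (109503) + (-1587) + (-69) + (-6) = 107841; answer 107841

107841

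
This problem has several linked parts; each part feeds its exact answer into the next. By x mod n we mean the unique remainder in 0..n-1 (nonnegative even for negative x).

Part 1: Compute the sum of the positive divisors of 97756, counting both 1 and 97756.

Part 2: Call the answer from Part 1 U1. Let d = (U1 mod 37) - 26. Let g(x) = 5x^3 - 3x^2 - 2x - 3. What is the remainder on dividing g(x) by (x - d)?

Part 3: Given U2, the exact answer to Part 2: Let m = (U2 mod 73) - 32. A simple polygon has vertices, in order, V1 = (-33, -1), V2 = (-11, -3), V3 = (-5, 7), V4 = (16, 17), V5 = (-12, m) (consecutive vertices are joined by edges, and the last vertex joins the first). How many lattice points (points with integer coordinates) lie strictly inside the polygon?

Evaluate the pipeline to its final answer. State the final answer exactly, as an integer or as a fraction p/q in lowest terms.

137

Part 1: 97756 = 2^2 * 24439; sigma = (1 + 2 + 4) * (1 + 24439) = 7 * 24440 = 171080; answer 171080
Part 2: U1 = 171080; d = 3; remainder = value at the root: 5*(3)^3 - 3*(3)^2 - 2*(3)^1 - 3 = (135) + (-27) + (-6) + (-3) = 99; answer 99
Part 3: U2 = 99; m = -6; cross terms: (-33*-3 - -11*-1)=88, (-11*7 - -5*-3)=-92, (-5*17 - 16*7)=-197, (16*-6 - -12*17)=108, (-12*-1 - -33*-6)=-186; twice the area = |-279| = 279; area = 279/2; boundary points = 2 + 2 + 1 + 1 + 1 = 7; strictly interior points = area - boundary/2 + 1 = 137; answer 137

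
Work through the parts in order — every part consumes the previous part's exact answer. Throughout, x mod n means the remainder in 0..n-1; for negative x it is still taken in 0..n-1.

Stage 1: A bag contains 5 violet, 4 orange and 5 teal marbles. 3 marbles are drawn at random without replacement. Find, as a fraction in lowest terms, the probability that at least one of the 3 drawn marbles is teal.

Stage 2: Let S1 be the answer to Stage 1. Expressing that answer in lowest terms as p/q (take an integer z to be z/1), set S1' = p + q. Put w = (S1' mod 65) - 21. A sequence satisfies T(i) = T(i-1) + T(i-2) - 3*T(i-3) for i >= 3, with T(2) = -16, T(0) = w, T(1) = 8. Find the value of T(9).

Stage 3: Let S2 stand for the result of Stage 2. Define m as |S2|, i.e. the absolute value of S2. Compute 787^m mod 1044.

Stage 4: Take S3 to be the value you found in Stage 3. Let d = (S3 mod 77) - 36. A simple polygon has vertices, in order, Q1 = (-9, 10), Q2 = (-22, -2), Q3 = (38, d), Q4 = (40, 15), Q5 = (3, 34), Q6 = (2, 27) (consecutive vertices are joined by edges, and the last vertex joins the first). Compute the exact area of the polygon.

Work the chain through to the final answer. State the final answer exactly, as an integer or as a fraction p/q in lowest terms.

3157/2

Stage 1: total draws C(14,3) = 364; complement C(9,3) = 84; favorable 364 - 84 = 280; P = 10/13; answer 10/13
Stage 2: S1 = 10/13; threaded value p + q = 23; w = 2; T(3) = 1*(-16) + 1*(8) - 3*(2) = -14; iterating: T(3)=-14, T(4)=-54, T(5)=-20, T(6)=-32, T(7)=110, T(8)=138, T(9)=344; answer 344
Stage 3: S2 = 344; m = 344; squarings mod 1044: 787^1=787, 787^2=277, 787^4=517, 787^8=25, 787^16=625, 787^32=169, 787^64=373, 787^128=277, 787^256=517; 787^344 = 787^8 * 787^16 * 787^64 * 787^256 = 25 (mod 1044); answer 25
Stage 4: S3 = 25; d = -11; cross terms: (-9*-2 - -22*10)=238, (-22*-11 - 38*-2)=318, (38*15 - 40*-11)=1010, (40*34 - 3*15)=1315, (3*27 - 2*34)=13, (2*10 - -9*27)=263; twice the area = |3157| = 3157; area = 3157/2; answer 3157/2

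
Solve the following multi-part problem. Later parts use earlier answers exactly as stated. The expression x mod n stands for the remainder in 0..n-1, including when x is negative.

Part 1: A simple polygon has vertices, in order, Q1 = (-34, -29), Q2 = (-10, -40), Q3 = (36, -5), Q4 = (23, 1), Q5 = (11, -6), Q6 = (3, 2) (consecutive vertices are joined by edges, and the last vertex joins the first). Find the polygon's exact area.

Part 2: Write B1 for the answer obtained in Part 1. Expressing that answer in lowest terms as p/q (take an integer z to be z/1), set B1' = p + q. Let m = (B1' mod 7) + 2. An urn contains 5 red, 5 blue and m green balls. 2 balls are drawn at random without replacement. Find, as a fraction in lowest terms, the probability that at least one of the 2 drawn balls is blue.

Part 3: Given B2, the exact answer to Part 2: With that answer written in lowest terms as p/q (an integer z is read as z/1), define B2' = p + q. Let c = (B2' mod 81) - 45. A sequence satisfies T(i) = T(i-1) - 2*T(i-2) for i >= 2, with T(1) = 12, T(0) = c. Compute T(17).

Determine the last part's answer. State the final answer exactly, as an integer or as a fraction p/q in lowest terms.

Part 1: cross terms: (-34*-40 - -10*-29)=1070, (-10*-5 - 36*-40)=1490, (36*1 - 23*-5)=151, (23*-6 - 11*1)=-149, (11*2 - 3*-6)=40, (3*-29 - -34*2)=-19; twice the area = |2583| = 2583; area = 2583/2; answer 2583/2
Part 2: B1 = 2583/2; threaded value p + q = 2585; m = 4; total draws C(14,2) = 91; complement C(9,2) = 36; favorable 91 - 36 = 55; P = 55/91; answer 55/91
Part 3: B2 = 55/91; threaded value p + q = 146; c = 20; T(2) = 1*(12) - 2*(20) = -28; iterating: T(2)=-28, T(3)=-52, T(4)=4, T(5)=108, T(6)=100, T(7)=-116, T(8)=-316, T(9)=-84, T(10)=548, T(11)=716, T(12)=-380, T(13)=-1812, T(14)=-1052, T(15)=2572, T(16)=4676, T(17)=-468; answer -468

-468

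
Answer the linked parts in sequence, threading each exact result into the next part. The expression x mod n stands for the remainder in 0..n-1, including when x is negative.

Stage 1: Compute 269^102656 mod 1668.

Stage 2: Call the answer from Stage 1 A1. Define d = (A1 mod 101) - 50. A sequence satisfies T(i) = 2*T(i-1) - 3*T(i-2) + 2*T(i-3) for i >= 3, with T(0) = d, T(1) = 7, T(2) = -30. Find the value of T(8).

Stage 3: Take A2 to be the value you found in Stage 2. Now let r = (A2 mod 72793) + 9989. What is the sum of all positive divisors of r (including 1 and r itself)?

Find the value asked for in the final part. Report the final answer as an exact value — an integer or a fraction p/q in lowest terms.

164220

Stage 1: squarings mod 1668: 269^1=269, 269^2=637, 269^4=445, 269^8=1201, 269^16=1249, 269^32=421, 269^64=433, 269^128=673, 269^256=901, 269^512=1153, 269^1024=13, 269^2048=169, 269^4096=205, 269^8192=325, 269^16384=541, 269^32768=781, 269^65536=1141; 269^102656 = 269^256 * 269^4096 * 269^32768 * 269^65536 = 625 (mod 1668); answer 625
Stage 2: A1 = 625; d = -31; T(3) = 2*(-30) - 3*(7) + 2*(-31) = -143; iterating: T(3)=-143, T(4)=-182, T(5)=5, T(6)=270, T(7)=161, T(8)=-478; answer -478
Stage 3: A2 = -478; r = 82304; 82304 = 2^7 * 643; sigma = (1 + 2 + 4 + 8 + 16 + 32 + 64 + 128) * (1 + 643) = 255 * 644 = 164220; answer 164220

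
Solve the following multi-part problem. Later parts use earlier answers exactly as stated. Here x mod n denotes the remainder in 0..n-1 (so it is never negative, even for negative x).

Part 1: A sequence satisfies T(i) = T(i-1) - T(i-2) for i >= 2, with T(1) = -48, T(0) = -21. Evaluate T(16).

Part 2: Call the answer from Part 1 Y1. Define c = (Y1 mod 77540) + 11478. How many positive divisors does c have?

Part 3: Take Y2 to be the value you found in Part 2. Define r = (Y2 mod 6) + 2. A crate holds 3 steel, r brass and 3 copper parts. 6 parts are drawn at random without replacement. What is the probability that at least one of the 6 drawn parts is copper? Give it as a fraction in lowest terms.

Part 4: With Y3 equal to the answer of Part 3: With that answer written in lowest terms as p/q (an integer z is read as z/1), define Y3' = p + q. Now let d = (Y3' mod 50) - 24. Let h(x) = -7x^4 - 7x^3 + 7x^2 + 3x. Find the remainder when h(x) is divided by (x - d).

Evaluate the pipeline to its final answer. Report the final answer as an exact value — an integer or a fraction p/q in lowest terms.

Part 1: T(2) = 1*(-48) - 1*(-21) = -27; iterating: T(2)=-27, T(3)=21, T(4)=48, T(5)=27, T(6)=-21, T(7)=-48, T(8)=-27, T(9)=21, T(10)=48, T(11)=27, T(12)=-21, T(13)=-48, T(14)=-27, T(15)=21, T(16)=48; answer 48
Part 2: Y1 = 48; c = 11526; 11526 = 2 * 3 * 17 * 113; number of divisors = (1+1) * (1+1) * (1+1) * (1+1) = 16; answer 16
Part 3: Y2 = 16; r = 6; total draws C(12,6) = 924; complement C(9,6) = 84; favorable 924 - 84 = 840; P = 10/11; answer 10/11
Part 4: Y3 = 10/11; threaded value p + q = 21; d = -3; remainder = value at the root: -7*(-3)^4 - 7*(-3)^3 + 7*(-3)^2 + 3*(-3)^1 = (-567) + (189) + (63) + (-9) = -324; answer -324

-324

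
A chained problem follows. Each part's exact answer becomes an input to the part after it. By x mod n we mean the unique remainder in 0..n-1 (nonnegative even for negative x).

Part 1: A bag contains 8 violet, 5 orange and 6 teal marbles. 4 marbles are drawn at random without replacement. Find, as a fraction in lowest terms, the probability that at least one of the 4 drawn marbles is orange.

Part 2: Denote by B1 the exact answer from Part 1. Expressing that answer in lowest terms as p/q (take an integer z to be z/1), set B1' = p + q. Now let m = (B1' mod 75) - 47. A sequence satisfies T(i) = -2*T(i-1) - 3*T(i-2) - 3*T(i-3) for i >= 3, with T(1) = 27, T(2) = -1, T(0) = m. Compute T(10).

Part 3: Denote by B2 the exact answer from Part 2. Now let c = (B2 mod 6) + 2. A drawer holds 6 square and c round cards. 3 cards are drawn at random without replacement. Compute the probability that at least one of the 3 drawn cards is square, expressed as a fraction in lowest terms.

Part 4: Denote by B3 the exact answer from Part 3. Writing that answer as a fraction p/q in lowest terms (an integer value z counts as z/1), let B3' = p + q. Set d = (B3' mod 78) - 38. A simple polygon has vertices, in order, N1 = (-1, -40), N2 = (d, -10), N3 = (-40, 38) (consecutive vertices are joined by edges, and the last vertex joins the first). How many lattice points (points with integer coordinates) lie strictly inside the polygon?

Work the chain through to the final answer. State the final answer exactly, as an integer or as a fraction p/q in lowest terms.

1813

Part 1: total draws C(19,4) = 3876; complement C(14,4) = 1001; favorable 3876 - 1001 = 2875; P = 2875/3876; answer 2875/3876
Part 2: B1 = 2875/3876; threaded value p + q = 6751; m = -46; T(3) = -2*(-1) - 3*(27) - 3*(-46) = 59; iterating: T(3)=59, T(4)=-196, T(5)=218, T(6)=-25, T(7)=-16, T(8)=-547, T(9)=1217, T(10)=-745; answer -745
Part 3: B2 = -745; c = 7; total draws C(13,3) = 286; complement C(7,3) = 35; favorable 286 - 35 = 251; P = 251/286; answer 251/286
Part 4: B3 = 251/286; threaded value p + q = 537; d = 31; cross terms: (-1*-10 - 31*-40)=1250, (31*38 - -40*-10)=778, (-40*-40 - -1*38)=1638; twice the area = |3666| = 3666; area = 1833; boundary points = 2 + 1 + 39 = 42; strictly interior points = area - boundary/2 + 1 = 1813; answer 1813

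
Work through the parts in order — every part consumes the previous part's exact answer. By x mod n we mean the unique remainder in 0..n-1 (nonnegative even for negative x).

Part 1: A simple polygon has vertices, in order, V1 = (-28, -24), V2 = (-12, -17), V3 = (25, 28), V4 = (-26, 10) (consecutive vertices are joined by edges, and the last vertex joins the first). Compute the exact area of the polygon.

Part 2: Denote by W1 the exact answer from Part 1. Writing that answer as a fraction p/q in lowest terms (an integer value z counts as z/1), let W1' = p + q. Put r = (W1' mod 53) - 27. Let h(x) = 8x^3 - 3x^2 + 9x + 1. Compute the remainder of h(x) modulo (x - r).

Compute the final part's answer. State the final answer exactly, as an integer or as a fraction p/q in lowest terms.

21491

Part 1: cross terms: (-28*-17 - -12*-24)=188, (-12*28 - 25*-17)=89, (25*10 - -26*28)=978, (-26*-24 - -28*10)=904; twice the area = |2159| = 2159; area = 2159/2; answer 2159/2
Part 2: W1 = 2159/2; threaded value p + q = 2161; r = 14; remainder = value at the root: 8*(14)^3 - 3*(14)^2 + 9*(14)^1 + 1 = (21952) + (-588) + (126) + (1) = 21491; answer 21491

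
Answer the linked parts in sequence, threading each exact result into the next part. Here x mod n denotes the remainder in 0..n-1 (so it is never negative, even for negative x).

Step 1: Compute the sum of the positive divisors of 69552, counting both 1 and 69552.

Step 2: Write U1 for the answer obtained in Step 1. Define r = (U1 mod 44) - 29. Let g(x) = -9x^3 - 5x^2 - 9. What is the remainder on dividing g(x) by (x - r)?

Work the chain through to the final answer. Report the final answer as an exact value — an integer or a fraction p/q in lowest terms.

-12593

Step 1: 69552 = 2^4 * 3^3 * 7 * 23; sigma = (1 + 2 + 4 + 8 + 16) * (1 + 3 + 9 + 27) * (1 + 7) * (1 + 23) = 31 * 40 * 8 * 24 = 238080; answer 238080
Step 2: U1 = 238080; r = 11; remainder = value at the root: -9*(11)^3 - 5*(11)^2 - 9 = (-11979) + (-605) + (-9) = -12593; answer -12593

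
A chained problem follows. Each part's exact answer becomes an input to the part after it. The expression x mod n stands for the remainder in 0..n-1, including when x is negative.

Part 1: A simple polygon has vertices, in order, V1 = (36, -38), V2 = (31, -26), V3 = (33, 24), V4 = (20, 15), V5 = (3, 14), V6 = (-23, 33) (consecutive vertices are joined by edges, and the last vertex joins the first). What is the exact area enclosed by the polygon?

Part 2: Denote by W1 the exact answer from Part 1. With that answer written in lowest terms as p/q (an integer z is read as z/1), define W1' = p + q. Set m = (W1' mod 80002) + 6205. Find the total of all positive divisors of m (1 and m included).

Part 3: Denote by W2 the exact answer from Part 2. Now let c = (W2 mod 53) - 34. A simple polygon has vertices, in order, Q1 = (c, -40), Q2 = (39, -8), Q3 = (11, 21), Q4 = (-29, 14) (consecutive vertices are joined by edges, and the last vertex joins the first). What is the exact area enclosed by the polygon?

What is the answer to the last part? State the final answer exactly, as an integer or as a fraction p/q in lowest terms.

2140

Part 1: cross terms: (36*-26 - 31*-38)=242, (31*24 - 33*-26)=1602, (33*15 - 20*24)=15, (20*14 - 3*15)=235, (3*33 - -23*14)=421, (-23*-38 - 36*33)=-314; twice the area = |2201| = 2201; area = 2201/2; answer 2201/2
Part 2: W1 = 2201/2; threaded value p + q = 2203; m = 8408; 8408 = 2^3 * 1051; sigma = (1 + 2 + 4 + 8) * (1 + 1051) = 15 * 1052 = 15780; answer 15780
Part 3: W2 = 15780; c = 5; cross terms: (5*-8 - 39*-40)=1520, (39*21 - 11*-8)=907, (11*14 - -29*21)=763, (-29*-40 - 5*14)=1090; twice the area = |4280| = 4280; area = 2140; answer 2140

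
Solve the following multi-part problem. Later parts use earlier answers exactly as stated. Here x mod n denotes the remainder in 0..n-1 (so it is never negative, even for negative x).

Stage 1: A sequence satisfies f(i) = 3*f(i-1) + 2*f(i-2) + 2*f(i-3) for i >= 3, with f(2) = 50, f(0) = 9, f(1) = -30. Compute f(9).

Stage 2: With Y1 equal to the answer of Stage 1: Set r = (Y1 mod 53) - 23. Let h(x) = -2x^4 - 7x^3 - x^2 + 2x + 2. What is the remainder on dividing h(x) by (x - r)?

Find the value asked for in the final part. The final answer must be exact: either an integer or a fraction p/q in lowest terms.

Stage 1: f(3) = 3*(50) + 2*(-30) + 2*(9) = 108; iterating: f(3)=108, f(4)=364, f(5)=1408, f(6)=5168, f(7)=19048, f(8)=70296, f(9)=259320; answer 259320
Stage 2: Y1 = 259320; r = 21; remainder = value at the root: -2*(21)^4 - 7*(21)^3 - 1*(21)^2 + 2*(21)^1 + 2 = (-388962) + (-64827) + (-441) + (42) + (2) = -454186; answer -454186

-454186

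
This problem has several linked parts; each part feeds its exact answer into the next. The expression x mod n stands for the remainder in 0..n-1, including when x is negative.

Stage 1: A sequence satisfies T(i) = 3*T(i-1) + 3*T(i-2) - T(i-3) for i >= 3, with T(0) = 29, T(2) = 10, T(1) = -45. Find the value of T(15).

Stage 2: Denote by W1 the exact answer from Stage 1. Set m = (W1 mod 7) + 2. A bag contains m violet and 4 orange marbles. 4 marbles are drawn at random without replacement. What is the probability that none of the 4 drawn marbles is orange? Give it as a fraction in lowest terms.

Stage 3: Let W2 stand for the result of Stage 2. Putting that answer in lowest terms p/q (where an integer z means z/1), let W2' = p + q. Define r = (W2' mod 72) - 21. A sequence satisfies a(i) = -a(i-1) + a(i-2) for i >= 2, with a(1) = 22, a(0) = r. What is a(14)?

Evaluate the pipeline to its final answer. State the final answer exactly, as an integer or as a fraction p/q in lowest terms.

Stage 1: T(3) = 3*(10) + 3*(-45) - 1*(29) = -134; iterating: T(3)=-134, T(4)=-327, T(5)=-1393, T(6)=-5026, T(7)=-18930, T(8)=-70475, T(9)=-263189, T(10)=-982062, T(11)=-3665278, T(12)=-13678831, T(13)=-51050265, T(14)=-190522010, T(15)=-711037994; answer -711037994
Stage 2: W1 = -711037994; m = 7; total draws C(11,4) = 330; favorable C(7,4) = 35; P = 7/66; answer 7/66
Stage 3: W2 = 7/66; threaded value p + q = 73; r = -20; a(2) = -1*(22) + 1*(-20) = -42; iterating: a(2)=-42, a(3)=64, a(4)=-106, a(5)=170, a(6)=-276, a(7)=446, a(8)=-722, a(9)=1168, a(10)=-1890, a(11)=3058, a(12)=-4948, a(13)=8006, a(14)=-12954; answer -12954

-12954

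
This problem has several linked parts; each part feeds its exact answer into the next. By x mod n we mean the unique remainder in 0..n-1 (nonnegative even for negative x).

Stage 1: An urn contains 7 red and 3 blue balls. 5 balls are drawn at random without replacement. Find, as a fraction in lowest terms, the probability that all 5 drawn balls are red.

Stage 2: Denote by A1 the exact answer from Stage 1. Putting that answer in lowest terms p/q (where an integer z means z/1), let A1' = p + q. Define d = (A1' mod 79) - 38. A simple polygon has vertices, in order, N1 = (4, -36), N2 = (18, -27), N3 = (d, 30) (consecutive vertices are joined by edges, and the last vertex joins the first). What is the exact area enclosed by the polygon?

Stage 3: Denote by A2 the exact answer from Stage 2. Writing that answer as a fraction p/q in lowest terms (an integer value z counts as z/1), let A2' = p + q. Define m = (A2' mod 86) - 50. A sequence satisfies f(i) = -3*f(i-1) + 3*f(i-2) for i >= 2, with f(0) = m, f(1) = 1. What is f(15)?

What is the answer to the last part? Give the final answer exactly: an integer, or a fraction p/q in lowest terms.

-1471931919

Stage 1: total draws C(10,5) = 252; favorable C(7,5) = 21; P = 1/12; answer 1/12
Stage 2: A1 = 1/12; threaded value p + q = 13; d = -25; cross terms: (4*-27 - 18*-36)=540, (18*30 - -25*-27)=-135, (-25*-36 - 4*30)=780; twice the area = |1185| = 1185; area = 1185/2; answer 1185/2
Stage 3: A2 = 1185/2; threaded value p + q = 1187; m = 19; f(2) = -3*(1) + 3*(19) = 54; iterating: f(2)=54, f(3)=-159, f(4)=639, f(5)=-2394, f(6)=9099, f(7)=-34479, f(8)=130734, f(9)=-495639, f(10)=1879119, f(11)=-7124274, f(12)=27010179, f(13)=-102403359, f(14)=388240614, f(15)=-1471931919; answer -1471931919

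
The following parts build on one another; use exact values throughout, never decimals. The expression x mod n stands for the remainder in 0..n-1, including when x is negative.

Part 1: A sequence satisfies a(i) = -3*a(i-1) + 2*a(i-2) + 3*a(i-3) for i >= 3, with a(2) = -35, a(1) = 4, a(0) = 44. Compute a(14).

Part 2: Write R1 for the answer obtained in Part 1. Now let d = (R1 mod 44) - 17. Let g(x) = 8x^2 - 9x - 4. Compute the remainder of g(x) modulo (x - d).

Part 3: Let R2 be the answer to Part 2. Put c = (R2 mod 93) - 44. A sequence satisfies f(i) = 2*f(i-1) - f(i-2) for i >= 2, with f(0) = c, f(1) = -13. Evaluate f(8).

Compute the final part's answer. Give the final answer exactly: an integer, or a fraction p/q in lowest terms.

113

Part 1: a(3) = -3*(-35) + 2*(4) + 3*(44) = 245; iterating: a(3)=245, a(4)=-793, a(5)=2764, a(6)=-9143, a(7)=30578, a(8)=-101728, a(9)=338911, a(10)=-1128455, a(11)=3758003, a(12)=-12514186, a(13)=41673199, a(14)=-138773960; answer -138773960
Part 2: R1 = -138773960; d = -1; remainder = value at the root: 8*(-1)^2 - 9*(-1)^1 - 4 = (8) + (9) + (-4) = 13; answer 13
Part 3: R2 = 13; c = -31; f(2) = 2*(-13) - 1*(-31) = 5; iterating: f(2)=5, f(3)=23, f(4)=41, f(5)=59, f(6)=77, f(7)=95, f(8)=113; answer 113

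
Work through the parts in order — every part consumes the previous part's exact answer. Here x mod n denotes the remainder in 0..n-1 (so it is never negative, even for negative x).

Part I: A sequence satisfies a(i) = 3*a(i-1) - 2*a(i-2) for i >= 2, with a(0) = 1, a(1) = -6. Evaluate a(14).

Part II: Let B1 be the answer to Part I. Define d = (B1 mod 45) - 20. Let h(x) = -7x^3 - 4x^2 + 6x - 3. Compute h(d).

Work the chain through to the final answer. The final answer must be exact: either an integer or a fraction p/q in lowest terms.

Part I: a(2) = 3*(-6) - 2*(1) = -20; iterating: a(2)=-20, a(3)=-48, a(4)=-104, a(5)=-216, a(6)=-440, a(7)=-888, a(8)=-1784, a(9)=-3576, a(10)=-7160, a(11)=-14328, a(12)=-28664, a(13)=-57336, a(14)=-114680; answer -114680
Part II: B1 = -114680; d = 5; -7*(5)^3 - 4*(5)^2 + 6*(5)^1 - 3 = (-875) + (-100) + (30) + (-3) = -948; answer -948

-948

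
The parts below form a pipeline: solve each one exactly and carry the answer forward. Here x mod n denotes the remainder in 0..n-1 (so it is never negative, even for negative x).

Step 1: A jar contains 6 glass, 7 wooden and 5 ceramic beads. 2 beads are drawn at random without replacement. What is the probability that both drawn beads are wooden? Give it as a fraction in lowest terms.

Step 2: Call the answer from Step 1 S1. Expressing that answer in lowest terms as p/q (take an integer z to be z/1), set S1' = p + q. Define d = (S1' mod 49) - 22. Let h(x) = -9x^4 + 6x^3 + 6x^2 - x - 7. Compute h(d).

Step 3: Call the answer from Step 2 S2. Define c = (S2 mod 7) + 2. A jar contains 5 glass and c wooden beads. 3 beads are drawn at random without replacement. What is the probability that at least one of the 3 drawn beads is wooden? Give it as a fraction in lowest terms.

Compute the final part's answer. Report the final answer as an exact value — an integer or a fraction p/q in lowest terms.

Step 1: total draws C(18,2) = 153; favorable C(7,2) = 21; P = 7/51; answer 7/51
Step 2: S1 = 7/51; threaded value p + q = 58; d = -13; -9*(-13)^4 + 6*(-13)^3 + 6*(-13)^2 - 1*(-13)^1 - 7 = (-257049) + (-13182) + (1014) + (13) + (-7) = -269211; answer -269211
Step 3: S2 = -269211; c = 4; total draws C(9,3) = 84; complement C(5,3) = 10; favorable 84 - 10 = 74; P = 37/42; answer 37/42

37/42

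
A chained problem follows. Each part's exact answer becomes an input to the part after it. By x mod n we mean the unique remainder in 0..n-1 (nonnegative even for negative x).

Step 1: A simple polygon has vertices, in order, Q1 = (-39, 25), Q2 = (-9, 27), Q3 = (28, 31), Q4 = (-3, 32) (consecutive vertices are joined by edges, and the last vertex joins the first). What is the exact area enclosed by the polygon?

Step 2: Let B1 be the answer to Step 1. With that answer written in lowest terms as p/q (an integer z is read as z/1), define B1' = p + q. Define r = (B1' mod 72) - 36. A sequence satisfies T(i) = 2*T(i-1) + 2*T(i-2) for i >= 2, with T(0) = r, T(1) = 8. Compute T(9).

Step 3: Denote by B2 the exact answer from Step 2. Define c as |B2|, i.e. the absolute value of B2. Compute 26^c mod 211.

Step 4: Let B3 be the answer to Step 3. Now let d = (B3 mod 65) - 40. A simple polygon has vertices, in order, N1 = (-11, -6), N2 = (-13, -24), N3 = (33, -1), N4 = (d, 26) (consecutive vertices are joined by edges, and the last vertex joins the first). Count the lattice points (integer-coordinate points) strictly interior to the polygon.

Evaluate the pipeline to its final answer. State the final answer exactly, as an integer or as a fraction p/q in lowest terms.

1046

Step 1: cross terms: (-39*27 - -9*25)=-828, (-9*31 - 28*27)=-1035, (28*32 - -3*31)=989, (-3*25 - -39*32)=1173; twice the area = |299| = 299; area = 299/2; answer 299/2
Step 2: B1 = 299/2; threaded value p + q = 301; r = -23; T(2) = 2*(8) + 2*(-23) = -30; iterating: T(2)=-30, T(3)=-44, T(4)=-148, T(5)=-384, T(6)=-1064, T(7)=-2896, T(8)=-7920, T(9)=-21632; answer -21632
Step 3: B2 = -21632; c = 21632; squarings mod 211: 26^1=26, 26^2=43, 26^4=161, 26^8=179, 26^16=180, 26^32=117, 26^64=185, 26^128=43, 26^256=161, 26^512=179, 26^1024=180, 26^2048=117, 26^4096=185, 26^8192=43, 26^16384=161; 26^21632 = 26^128 * 26^1024 * 26^4096 * 26^16384 = 43 (mod 211); answer 43
Step 4: B3 = 43; d = 3; cross terms: (-11*-24 - -13*-6)=186, (-13*-1 - 33*-24)=805, (33*26 - 3*-1)=861, (3*-6 - -11*26)=268; twice the area = |2120| = 2120; area = 1060; boundary points = 2 + 23 + 3 + 2 = 30; strictly interior points = area - boundary/2 + 1 = 1046; answer 1046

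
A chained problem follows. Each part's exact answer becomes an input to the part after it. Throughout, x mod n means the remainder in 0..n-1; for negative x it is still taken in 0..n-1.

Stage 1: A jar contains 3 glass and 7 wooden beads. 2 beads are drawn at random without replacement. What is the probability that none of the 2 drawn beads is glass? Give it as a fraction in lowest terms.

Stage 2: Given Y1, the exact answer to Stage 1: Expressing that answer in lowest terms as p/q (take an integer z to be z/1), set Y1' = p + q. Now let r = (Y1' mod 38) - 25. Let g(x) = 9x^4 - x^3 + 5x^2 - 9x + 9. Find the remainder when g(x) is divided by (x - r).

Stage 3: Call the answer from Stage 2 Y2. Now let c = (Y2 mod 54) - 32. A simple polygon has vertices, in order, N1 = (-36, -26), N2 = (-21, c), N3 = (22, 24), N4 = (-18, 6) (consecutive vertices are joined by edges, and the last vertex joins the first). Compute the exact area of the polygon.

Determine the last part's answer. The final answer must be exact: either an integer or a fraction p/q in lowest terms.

244

Stage 1: total draws C(10,2) = 45; favorable C(7,2) = 21; P = 7/15; answer 7/15
Stage 2: Y1 = 7/15; threaded value p + q = 22; r = -3; remainder = value at the root: 9*(-3)^4 - 1*(-3)^3 + 5*(-3)^2 - 9*(-3)^1 + 9 = (729) + (27) + (45) + (27) + (9) = 837; answer 837
Stage 3: Y2 = 837; c = -5; cross terms: (-36*-5 - -21*-26)=-366, (-21*24 - 22*-5)=-394, (22*6 - -18*24)=564, (-18*-26 - -36*6)=684; twice the area = |488| = 488; area = 244; answer 244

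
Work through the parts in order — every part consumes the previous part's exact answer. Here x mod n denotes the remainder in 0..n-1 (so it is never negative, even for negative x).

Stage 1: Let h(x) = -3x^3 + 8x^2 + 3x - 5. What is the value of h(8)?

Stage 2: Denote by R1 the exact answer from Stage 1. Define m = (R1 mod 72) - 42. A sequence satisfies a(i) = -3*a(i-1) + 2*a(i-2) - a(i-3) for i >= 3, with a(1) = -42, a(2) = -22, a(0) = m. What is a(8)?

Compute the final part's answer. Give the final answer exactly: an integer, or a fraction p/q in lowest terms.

Stage 1: -3*(8)^3 + 8*(8)^2 + 3*(8)^1 - 5 = (-1536) + (512) + (24) + (-5) = -1005; answer -1005
Stage 2: R1 = -1005; m = -39; a(3) = -3*(-22) + 2*(-42) - 1*(-39) = 21; iterating: a(3)=21, a(4)=-65, a(5)=259, a(6)=-928, a(7)=3367, a(8)=-12216; answer -12216

-12216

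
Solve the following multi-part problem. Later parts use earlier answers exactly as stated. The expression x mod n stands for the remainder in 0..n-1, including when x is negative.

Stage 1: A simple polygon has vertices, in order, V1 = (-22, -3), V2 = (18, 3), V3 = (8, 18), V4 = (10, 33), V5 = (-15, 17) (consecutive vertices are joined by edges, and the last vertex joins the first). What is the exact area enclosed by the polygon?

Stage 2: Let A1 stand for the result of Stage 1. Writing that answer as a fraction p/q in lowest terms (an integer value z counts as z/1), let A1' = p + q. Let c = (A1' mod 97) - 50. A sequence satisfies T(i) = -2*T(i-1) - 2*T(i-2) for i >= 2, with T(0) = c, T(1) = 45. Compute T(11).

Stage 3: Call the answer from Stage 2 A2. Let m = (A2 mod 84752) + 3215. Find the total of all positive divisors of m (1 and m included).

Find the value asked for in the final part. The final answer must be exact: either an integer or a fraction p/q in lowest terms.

Stage 1: cross terms: (-22*3 - 18*-3)=-12, (18*18 - 8*3)=300, (8*33 - 10*18)=84, (10*17 - -15*33)=665, (-15*-3 - -22*17)=419; twice the area = |1456| = 1456; area = 728; answer 728
Stage 2: A1 = 728; threaded value p + q = 729; c = 0; T(2) = -2*(45) - 2*(0) = -90; iterating: T(2)=-90, T(3)=90, T(4)=0, T(5)=-180, T(6)=360, T(7)=-360, T(8)=0, T(9)=720, T(10)=-1440, T(11)=1440; answer 1440
Stage 3: A2 = 1440; m = 4655; 4655 = 5 * 7^2 * 19; sigma = (1 + 5) * (1 + 7 + 49) * (1 + 19) = 6 * 57 * 20 = 6840; answer 6840

6840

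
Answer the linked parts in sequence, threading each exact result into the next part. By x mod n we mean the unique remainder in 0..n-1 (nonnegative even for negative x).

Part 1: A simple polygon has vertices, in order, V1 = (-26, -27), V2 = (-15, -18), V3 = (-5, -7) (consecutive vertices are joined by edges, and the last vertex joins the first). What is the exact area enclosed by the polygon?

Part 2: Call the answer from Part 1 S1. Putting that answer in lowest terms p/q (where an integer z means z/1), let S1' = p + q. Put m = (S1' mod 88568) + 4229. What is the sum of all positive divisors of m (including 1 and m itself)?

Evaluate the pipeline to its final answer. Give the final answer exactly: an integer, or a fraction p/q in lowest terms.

6396

Part 1: cross terms: (-26*-18 - -15*-27)=63, (-15*-7 - -5*-18)=15, (-5*-27 - -26*-7)=-47; twice the area = |31| = 31; area = 31/2; answer 31/2
Part 2: S1 = 31/2; threaded value p + q = 33; m = 4262; 4262 = 2 * 2131; sigma = (1 + 2) * (1 + 2131) = 3 * 2132 = 6396; answer 6396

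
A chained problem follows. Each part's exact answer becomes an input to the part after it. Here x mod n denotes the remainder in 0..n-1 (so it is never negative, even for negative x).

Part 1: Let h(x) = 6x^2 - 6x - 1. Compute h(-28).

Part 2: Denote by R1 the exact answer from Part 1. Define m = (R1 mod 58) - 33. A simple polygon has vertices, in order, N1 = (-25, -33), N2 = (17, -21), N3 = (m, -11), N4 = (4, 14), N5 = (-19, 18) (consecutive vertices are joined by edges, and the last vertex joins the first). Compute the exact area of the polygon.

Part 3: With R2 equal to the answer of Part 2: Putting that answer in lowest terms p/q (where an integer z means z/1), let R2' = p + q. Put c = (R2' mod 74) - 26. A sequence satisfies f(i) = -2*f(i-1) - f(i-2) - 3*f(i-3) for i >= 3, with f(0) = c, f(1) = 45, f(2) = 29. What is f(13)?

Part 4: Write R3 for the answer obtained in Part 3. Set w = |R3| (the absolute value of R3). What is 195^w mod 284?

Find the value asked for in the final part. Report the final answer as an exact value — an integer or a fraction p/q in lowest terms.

55

Part 1: 6*(-28)^2 - 6*(-28)^1 - 1 = (4704) + (168) + (-1) = 4871; answer 4871
Part 2: R1 = 4871; m = 24; cross terms: (-25*-21 - 17*-33)=1086, (17*-11 - 24*-21)=317, (24*14 - 4*-11)=380, (4*18 - -19*14)=338, (-19*-33 - -25*18)=1077; twice the area = |3198| = 3198; area = 1599; answer 1599
Part 3: R2 = 1599; threaded value p + q = 1600; c = 20; f(3) = -2*(29) - 1*(45) - 3*(20) = -163; iterating: f(3)=-163, f(4)=162, f(5)=-248, f(6)=823, f(7)=-1884, f(8)=3689, f(9)=-7963, f(10)=17889, f(11)=-38882, f(12)=83764, f(13)=-182313; answer -182313
Part 4: R3 = -182313; w = 182313; squarings mod 284: 195^1=195, 195^2=253, 195^4=109, 195^8=237, 195^16=221, 195^32=277, 195^64=49, 195^128=129, 195^256=169, 195^512=161, 195^1024=77, 195^2048=249, 195^4096=89, 195^8192=253, 195^16384=109, 195^32768=237, 195^65536=221, 195^131072=277; 195^182313 = 195^1 * 195^8 * 195^32 * 195^2048 * 195^16384 * 195^32768 * 195^131072 = 55 (mod 284); answer 55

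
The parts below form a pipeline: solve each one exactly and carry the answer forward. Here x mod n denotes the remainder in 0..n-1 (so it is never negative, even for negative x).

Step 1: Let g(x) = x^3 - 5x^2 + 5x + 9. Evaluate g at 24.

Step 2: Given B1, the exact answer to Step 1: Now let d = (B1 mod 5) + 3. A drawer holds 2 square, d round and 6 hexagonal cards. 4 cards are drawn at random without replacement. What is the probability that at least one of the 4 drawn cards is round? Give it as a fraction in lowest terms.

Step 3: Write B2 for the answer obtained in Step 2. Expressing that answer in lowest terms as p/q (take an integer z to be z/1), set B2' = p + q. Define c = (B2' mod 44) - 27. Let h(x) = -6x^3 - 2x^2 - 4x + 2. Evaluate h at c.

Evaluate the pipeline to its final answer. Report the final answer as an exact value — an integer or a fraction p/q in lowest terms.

Step 1: 1*(24)^3 - 5*(24)^2 + 5*(24)^1 + 9 = (13824) + (-2880) + (120) + (9) = 11073; answer 11073
Step 2: B1 = 11073; d = 6; total draws C(14,4) = 1001; complement C(8,4) = 70; favorable 1001 - 70 = 931; P = 133/143; answer 133/143
Step 3: B2 = 133/143; threaded value p + q = 276; c = -15; -6*(-15)^3 - 2*(-15)^2 - 4*(-15)^1 + 2 = (20250) + (-450) + (60) + (2) = 19862; answer 19862

19862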